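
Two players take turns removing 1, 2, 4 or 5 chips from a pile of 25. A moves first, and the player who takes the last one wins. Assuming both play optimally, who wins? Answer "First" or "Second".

W/L table (W = player to move can force a win):
i:   0  1  2  3  4  5  6  7  8  9 10 11 12 13 14 15 16 17 18 19 20 21 22 23 24 25
     L  W  W  L  W  W  L  W  W  L  W  W  L  W  W  L  W  W  L  W  W  L  W  W  L  W
Position 25 is W, so the first player wins.

First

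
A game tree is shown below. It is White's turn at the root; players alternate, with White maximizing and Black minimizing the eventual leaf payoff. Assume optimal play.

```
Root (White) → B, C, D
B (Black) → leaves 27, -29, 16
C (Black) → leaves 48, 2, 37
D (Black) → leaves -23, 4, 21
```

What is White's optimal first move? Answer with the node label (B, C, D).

C

B (Black): min(27, -29, 16) = -29
C (Black): min(48, 2, 37) = 2
D (Black): min(-23, 4, 21) = -23
Root (White): max(-29, 2, -23) = 2
White picks the child with the highest value: C (value 2).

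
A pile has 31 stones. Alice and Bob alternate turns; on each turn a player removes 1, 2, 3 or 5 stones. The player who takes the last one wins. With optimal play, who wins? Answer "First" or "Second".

First

W/L table (W = player to move can force a win):
i:   0  1  2  3  4  5  6  7  8  9 10 11 12 13 14 15 16 17 18 19 20 21 22 23 24 25 26 27 28 29 30 31
     L  W  W  W  L  W  W  W  L  W  W  W  L  W  W  W  L  W  W  W  L  W  W  W  L  W  W  W  L  W  W  W
Position 31 is W, so the first player wins.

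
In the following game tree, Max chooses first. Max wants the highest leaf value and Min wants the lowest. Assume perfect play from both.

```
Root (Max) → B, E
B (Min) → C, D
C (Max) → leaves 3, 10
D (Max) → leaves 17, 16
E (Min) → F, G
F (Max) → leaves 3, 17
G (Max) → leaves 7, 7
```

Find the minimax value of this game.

10

C (Max): max(3, 10) = 10
D (Max): max(17, 16) = 17
B (Min): min(10, 17) = 10
F (Max): max(3, 17) = 17
G (Max): max(7, 7) = 7
E (Min): min(17, 7) = 7
Root (Max): max(10, 7) = 10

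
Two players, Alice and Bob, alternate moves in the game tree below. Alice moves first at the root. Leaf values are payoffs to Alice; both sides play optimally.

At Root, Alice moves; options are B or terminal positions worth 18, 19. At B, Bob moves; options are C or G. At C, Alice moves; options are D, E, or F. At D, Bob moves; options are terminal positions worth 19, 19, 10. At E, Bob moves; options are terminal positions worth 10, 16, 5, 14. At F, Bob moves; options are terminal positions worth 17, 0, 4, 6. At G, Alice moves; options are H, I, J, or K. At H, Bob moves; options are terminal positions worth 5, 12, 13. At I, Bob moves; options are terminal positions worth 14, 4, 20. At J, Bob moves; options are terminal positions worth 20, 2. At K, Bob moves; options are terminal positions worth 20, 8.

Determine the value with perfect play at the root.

19

D (Bob): min(19, 19, 10) = 10
E (Bob): min(10, 16, 5, 14) = 5
F (Bob): min(17, 0, 4, 6) = 0
C (Alice): max(10, 5, 0) = 10
H (Bob): min(5, 12, 13) = 5
I (Bob): min(14, 4, 20) = 4
J (Bob): min(20, 2) = 2
K (Bob): min(20, 8) = 8
G (Alice): max(5, 4, 2, 8) = 8
B (Bob): min(10, 8) = 8
Root (Alice): max(8, 18, 19) = 19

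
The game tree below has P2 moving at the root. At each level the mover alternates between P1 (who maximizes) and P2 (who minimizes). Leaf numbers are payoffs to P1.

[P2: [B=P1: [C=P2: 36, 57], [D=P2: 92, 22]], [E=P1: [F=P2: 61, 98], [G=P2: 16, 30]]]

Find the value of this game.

C (P2): min(36, 57) = 36
D (P2): min(92, 22) = 22
B (P1): max(36, 22) = 36
F (P2): min(61, 98) = 61
G (P2): min(16, 30) = 16
E (P1): max(61, 16) = 61
Root (P2): min(36, 61) = 36

36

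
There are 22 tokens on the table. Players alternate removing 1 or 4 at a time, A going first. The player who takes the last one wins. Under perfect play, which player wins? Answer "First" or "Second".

Second

i:   0  1  2  3  4  5  6  7  8  9 10 11 12 13 14 15 16 17 18 19 20 21 22
     L  W  L  W  W  L  W  L  W  W  L  W  L  W  W  L  W  L  W  W  L  W  L
Position 22 is L, so the second player wins.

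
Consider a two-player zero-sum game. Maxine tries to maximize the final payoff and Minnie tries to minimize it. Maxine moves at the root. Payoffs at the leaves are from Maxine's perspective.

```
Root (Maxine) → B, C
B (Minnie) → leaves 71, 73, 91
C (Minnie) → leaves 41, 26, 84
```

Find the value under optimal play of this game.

71

B (Minnie): min(71, 73, 91) = 71
C (Minnie): min(41, 26, 84) = 26
Root (Maxine): max(71, 26) = 71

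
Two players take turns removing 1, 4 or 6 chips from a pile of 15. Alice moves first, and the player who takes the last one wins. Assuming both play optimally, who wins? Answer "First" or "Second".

Mark each pile size as W (mover wins) or L (mover loses):
i:   0  1  2  3  4  5  6  7  8  9 10 11 12 13 14 15
     L  W  L  W  W  L  W  L  W  W  L  W  L  W  W  L
Position 15 is L, so the second player wins.

Second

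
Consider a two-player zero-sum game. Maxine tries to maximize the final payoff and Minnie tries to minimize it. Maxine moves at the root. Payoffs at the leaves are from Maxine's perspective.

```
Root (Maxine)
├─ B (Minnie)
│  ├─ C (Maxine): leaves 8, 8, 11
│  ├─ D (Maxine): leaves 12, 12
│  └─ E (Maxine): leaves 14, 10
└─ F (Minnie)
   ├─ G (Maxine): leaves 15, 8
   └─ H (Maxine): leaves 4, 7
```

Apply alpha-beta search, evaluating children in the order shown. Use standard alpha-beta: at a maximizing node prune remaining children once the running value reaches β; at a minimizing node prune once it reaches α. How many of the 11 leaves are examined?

9

C [α=-∞,β=+∞]: v=11
D [α=-∞,β=11]: v=12 after child 1 ≥ β → β-cutoff, skip 1
E [α=-∞,β=11]: v=14 after child 1 ≥ β → β-cutoff, skip 1
B [α=-∞,β=+∞]: v=11
G [α=11,β=+∞]: v=15
H [α=11,β=15]: v=7
F [α=11,β=+∞]: v=7
Root [α=-∞,β=+∞]: v=11
Leaves evaluated: 9 of 11.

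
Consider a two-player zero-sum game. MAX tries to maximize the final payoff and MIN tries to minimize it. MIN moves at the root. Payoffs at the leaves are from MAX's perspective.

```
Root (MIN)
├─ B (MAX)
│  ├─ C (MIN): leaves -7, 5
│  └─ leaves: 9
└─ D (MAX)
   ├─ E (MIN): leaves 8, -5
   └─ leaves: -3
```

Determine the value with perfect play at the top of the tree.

C (MIN): min(-7, 5) = -7
B (MAX): max(-7, 9) = 9
E (MIN): min(8, -5) = -5
D (MAX): max(-5, -3) = -3
Root (MIN): min(9, -3) = -3

-3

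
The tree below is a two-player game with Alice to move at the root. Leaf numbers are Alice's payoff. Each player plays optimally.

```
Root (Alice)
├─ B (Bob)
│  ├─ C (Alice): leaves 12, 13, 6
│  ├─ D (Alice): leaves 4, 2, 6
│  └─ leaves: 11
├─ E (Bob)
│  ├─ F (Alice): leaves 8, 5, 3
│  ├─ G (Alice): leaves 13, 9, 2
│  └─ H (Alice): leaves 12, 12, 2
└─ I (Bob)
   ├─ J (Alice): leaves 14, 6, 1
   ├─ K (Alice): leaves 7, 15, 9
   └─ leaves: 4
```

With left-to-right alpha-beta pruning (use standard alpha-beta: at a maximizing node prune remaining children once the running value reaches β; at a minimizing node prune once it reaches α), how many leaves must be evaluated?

C [α=-∞,β=+∞]: v=13
D [α=-∞,β=13]: v=6
B [α=-∞,β=+∞]: v=6
F [α=6,β=+∞]: v=8
G [α=6,β=8]: v=13 after child 1 ≥ β → β-cutoff, skip 2
H [α=6,β=8]: v=12 after child 1 ≥ β → β-cutoff, skip 2
E [α=6,β=+∞]: v=8
J [α=8,β=+∞]: v=14
K [α=8,β=14]: v=15 after child 2 ≥ β → β-cutoff, skip 1
I [α=8,β=+∞]: v=4
Root [α=-∞,β=+∞]: v=8
Leaves evaluated: 18 of 23.

18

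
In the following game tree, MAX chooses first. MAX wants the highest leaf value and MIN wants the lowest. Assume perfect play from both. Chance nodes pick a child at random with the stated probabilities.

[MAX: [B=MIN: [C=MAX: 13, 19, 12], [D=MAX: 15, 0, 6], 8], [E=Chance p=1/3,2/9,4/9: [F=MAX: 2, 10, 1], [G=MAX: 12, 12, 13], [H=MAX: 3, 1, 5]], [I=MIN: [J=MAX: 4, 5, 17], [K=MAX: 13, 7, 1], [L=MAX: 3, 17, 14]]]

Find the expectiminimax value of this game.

C (MAX): max(13, 19, 12) = 19
D (MAX): max(15, 0, 6) = 15
B (MIN): min(19, 15, 8) = 8
F (MAX): max(2, 10, 1) = 10
G (MAX): max(12, 12, 13) = 13
H (MAX): max(3, 1, 5) = 5
E (Chance): 1/3·10 + 2/9·13 + 4/9·5 = 8.44
J (MAX): max(4, 5, 17) = 17
K (MAX): max(13, 7, 1) = 13
L (MAX): max(3, 17, 14) = 17
I (MIN): min(17, 13, 17) = 13
Root (MAX): max(8, 8.44, 13) = 13

13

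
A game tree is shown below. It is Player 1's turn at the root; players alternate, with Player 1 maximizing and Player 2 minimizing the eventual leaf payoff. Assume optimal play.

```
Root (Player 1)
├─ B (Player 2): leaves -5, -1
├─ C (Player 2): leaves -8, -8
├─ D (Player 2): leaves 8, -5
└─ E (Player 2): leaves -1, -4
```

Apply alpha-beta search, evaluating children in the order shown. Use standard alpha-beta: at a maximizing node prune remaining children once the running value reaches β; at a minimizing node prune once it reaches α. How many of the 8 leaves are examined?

B [α=-∞,β=+∞]: v=-5
C [α=-5,β=+∞]: v=-8 after child 1 ≤ α → α-cutoff, skip 1
D [α=-5,β=+∞]: v=-5
E [α=-5,β=+∞]: v=-4
Root [α=-∞,β=+∞]: v=-4
Leaves evaluated: 7 of 8.

7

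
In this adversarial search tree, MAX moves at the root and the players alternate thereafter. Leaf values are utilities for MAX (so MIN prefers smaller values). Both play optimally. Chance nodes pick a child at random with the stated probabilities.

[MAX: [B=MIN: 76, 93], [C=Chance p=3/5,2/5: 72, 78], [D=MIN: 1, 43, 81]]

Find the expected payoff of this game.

B (MIN): min(76, 93) = 76
C (Chance): 3/5·72 + 2/5·78 = 74.4
D (MIN): min(1, 43, 81) = 1
Root (MAX): max(76, 74.4, 1) = 76

76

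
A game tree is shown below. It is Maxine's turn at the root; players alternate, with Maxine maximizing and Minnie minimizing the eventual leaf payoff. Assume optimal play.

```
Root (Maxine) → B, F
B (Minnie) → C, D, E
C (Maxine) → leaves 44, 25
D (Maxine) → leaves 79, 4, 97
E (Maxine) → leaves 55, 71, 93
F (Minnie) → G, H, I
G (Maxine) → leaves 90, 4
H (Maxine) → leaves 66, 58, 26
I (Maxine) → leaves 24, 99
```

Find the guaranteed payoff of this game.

C (Maxine): max(44, 25) = 44
D (Maxine): max(79, 4, 97) = 97
E (Maxine): max(55, 71, 93) = 93
B (Minnie): min(44, 97, 93) = 44
G (Maxine): max(90, 4) = 90
H (Maxine): max(66, 58, 26) = 66
I (Maxine): max(24, 99) = 99
F (Minnie): min(90, 66, 99) = 66
Root (Maxine): max(44, 66) = 66

66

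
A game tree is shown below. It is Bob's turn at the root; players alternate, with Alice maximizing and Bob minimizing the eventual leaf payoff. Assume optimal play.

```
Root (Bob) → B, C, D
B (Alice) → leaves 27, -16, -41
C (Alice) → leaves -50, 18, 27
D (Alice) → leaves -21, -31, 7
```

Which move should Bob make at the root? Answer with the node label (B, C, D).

B (Alice): max(27, -16, -41) = 27
C (Alice): max(-50, 18, 27) = 27
D (Alice): max(-21, -31, 7) = 7
Root (Bob): min(27, 27, 7) = 7
Bob picks the child with the lowest value: D (value 7).

D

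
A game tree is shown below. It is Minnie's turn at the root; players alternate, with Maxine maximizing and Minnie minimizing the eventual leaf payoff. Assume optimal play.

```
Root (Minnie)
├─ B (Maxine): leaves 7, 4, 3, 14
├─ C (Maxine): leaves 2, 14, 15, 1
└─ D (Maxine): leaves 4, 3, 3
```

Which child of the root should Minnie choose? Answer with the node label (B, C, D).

B (Maxine): max(7, 4, 3, 14) = 14
C (Maxine): max(2, 14, 15, 1) = 15
D (Maxine): max(4, 3, 3) = 4
Root (Minnie): min(14, 15, 4) = 4
Minnie picks the child with the lowest value: D (value 4).

D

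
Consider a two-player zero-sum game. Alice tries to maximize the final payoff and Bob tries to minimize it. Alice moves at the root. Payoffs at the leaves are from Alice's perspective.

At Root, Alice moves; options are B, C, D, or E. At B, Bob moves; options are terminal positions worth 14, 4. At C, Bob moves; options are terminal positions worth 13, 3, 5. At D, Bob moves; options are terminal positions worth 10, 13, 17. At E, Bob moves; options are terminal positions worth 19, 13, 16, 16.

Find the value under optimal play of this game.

B (Bob): min(14, 4) = 4
C (Bob): min(13, 3, 5) = 3
D (Bob): min(10, 13, 17) = 10
E (Bob): min(19, 13, 16, 16) = 13
Root (Alice): max(4, 3, 10, 13) = 13

13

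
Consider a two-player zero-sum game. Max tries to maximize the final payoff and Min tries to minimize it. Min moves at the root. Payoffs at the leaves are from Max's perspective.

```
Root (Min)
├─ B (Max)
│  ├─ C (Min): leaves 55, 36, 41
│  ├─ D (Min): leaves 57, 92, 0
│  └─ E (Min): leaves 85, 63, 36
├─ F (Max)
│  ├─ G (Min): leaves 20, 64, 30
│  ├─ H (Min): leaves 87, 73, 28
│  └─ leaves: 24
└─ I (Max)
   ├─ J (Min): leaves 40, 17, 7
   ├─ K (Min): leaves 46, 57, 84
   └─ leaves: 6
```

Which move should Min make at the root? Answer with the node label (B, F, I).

F

C (Min): min(55, 36, 41) = 36
D (Min): min(57, 92, 0) = 0
E (Min): min(85, 63, 36) = 36
B (Max): max(36, 0, 36) = 36
G (Min): min(20, 64, 30) = 20
H (Min): min(87, 73, 28) = 28
F (Max): max(20, 28, 24) = 28
J (Min): min(40, 17, 7) = 7
K (Min): min(46, 57, 84) = 46
I (Max): max(7, 46, 6) = 46
Root (Min): min(36, 28, 46) = 28
Min picks the child with the lowest value: F (value 28).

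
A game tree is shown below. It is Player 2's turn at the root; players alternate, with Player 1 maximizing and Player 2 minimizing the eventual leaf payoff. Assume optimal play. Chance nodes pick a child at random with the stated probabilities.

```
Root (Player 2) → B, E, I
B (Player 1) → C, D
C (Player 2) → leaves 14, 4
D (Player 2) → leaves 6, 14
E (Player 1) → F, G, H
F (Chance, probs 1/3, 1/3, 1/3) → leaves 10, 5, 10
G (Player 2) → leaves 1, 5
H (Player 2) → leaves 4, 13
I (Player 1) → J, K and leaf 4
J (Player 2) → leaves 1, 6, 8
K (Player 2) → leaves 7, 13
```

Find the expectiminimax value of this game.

6

C (Player 2): min(14, 4) = 4
D (Player 2): min(6, 14) = 6
B (Player 1): max(4, 6) = 6
F (Chance): 1/3·10 + 1/3·5 + 1/3·10 = 8.33
G (Player 2): min(1, 5) = 1
H (Player 2): min(4, 13) = 4
E (Player 1): max(8.33, 1, 4) = 8.33
J (Player 2): min(1, 6, 8) = 1
K (Player 2): min(7, 13) = 7
I (Player 1): max(1, 7, 4) = 7
Root (Player 2): min(6, 8.33, 7) = 6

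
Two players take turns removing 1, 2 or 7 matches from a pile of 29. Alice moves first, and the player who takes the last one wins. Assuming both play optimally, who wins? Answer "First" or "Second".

Mark each pile size as W (mover wins) or L (mover loses):
i:   0  1  2  3  4  5  6  7  8  9 10 11 12 13 14 15 16 17 18 19 20 21 22 23 24 25 26 27 28 29
     L  W  W  L  W  W  L  W  W  L  W  W  L  W  W  L  W  W  L  W  W  L  W  W  L  W  W  L  W  W
Position 29 is W, so the first player wins.

First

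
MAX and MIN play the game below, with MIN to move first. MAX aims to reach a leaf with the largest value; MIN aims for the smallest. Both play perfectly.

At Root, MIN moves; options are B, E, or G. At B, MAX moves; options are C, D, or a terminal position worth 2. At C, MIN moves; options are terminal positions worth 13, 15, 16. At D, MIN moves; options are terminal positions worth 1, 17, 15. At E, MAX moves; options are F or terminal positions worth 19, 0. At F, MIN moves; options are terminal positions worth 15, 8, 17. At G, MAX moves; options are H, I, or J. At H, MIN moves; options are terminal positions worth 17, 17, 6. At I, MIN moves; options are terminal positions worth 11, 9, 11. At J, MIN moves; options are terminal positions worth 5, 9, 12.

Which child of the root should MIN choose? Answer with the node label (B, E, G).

C (MIN): min(13, 15, 16) = 13
D (MIN): min(1, 17, 15) = 1
B (MAX): max(13, 1, 2) = 13
F (MIN): min(15, 8, 17) = 8
E (MAX): max(8, 19, 0) = 19
H (MIN): min(17, 17, 6) = 6
I (MIN): min(11, 9, 11) = 9
J (MIN): min(5, 9, 12) = 5
G (MAX): max(6, 9, 5) = 9
Root (MIN): min(13, 19, 9) = 9
MIN picks the child with the lowest value: G (value 9).

G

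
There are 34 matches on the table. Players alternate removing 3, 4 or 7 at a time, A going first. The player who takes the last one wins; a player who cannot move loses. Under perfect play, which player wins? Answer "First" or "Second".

First

W/L table (W = player to move can force a win):
i:   0  1  2  3  4  5  6  7  8  9 10 11 12 13 14 15 16 17 18 19 20 21 22 23 24 25 26 27 28 29 30 31 32 33 34
     L  L  L  W  W  W  W  W  W  W  L  L  L  W  W  W  W  W  W  W  L  L  L  W  W  W  W  W  W  W  L  L  L  W  W
Position 34 is W, so the first player wins.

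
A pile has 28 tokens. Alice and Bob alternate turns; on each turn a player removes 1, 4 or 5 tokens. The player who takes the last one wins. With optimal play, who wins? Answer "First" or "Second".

W/L table (W = player to move can force a win):
i:   0  1  2  3  4  5  6  7  8  9 10 11 12 13 14 15 16 17 18 19 20 21 22 23 24 25 26 27 28
     L  W  L  W  W  W  W  W  L  W  L  W  W  W  W  W  L  W  L  W  W  W  W  W  L  W  L  W  W
Position 28 is W, so the first player wins.

First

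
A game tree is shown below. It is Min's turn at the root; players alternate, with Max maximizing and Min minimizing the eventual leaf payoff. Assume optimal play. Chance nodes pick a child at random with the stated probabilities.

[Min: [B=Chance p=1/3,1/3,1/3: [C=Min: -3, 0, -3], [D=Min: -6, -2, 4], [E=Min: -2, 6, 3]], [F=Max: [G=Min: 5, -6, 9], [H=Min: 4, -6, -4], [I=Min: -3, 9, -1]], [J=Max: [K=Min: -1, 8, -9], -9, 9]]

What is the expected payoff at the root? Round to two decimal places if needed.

-3.67

C (Min): min(-3, 0, -3) = -3
D (Min): min(-6, -2, 4) = -6
E (Min): min(-2, 6, 3) = -2
B (Chance): 1/3·-3 + 1/3·-6 + 1/3·-2 = -3.67
G (Min): min(5, -6, 9) = -6
H (Min): min(4, -6, -4) = -6
I (Min): min(-3, 9, -1) = -3
F (Max): max(-6, -6, -3) = -3
K (Min): min(-1, 8, -9) = -9
J (Max): max(-9, -9, 9) = 9
Root (Min): min(-3.67, -3, 9) = -3.67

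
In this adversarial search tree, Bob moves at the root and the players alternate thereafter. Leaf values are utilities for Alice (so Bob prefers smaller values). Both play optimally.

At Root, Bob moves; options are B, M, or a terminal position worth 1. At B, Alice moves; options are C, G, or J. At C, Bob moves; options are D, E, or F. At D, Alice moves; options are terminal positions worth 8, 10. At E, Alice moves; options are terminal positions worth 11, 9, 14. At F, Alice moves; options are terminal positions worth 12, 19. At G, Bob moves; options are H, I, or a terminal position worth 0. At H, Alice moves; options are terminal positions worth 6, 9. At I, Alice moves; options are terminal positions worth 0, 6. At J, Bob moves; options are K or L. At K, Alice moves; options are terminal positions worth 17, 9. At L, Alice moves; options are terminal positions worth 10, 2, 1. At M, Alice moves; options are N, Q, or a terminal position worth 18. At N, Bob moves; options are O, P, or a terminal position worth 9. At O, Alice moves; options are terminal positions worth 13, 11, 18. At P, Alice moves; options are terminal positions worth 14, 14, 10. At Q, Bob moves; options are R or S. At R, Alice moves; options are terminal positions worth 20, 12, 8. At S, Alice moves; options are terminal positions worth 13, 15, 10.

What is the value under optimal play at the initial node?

1

D (Alice): max(8, 10) = 10
E (Alice): max(11, 9, 14) = 14
F (Alice): max(12, 19) = 19
C (Bob): min(10, 14, 19) = 10
H (Alice): max(6, 9) = 9
I (Alice): max(0, 6) = 6
G (Bob): min(9, 6, 0) = 0
K (Alice): max(17, 9) = 17
L (Alice): max(10, 2, 1) = 10
J (Bob): min(17, 10) = 10
B (Alice): max(10, 0, 10) = 10
O (Alice): max(13, 11, 18) = 18
P (Alice): max(14, 14, 10) = 14
N (Bob): min(18, 14, 9) = 9
R (Alice): max(20, 12, 8) = 20
S (Alice): max(13, 15, 10) = 15
Q (Bob): min(20, 15) = 15
M (Alice): max(9, 15, 18) = 18
Root (Bob): min(10, 18, 1) = 1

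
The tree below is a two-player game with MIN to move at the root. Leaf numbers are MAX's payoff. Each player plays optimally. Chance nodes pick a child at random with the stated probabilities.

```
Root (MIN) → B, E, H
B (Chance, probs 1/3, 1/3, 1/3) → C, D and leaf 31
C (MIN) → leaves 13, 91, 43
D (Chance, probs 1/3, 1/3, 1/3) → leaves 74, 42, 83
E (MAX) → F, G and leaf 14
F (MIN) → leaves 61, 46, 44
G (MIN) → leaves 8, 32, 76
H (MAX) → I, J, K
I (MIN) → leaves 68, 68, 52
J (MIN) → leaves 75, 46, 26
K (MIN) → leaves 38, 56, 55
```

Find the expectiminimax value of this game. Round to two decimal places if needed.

36.78

C (MIN): min(13, 91, 43) = 13
D (Chance): 1/3·74 + 1/3·42 + 1/3·83 = 66.33
B (Chance): 1/3·13 + 1/3·66.33 + 1/3·31 = 36.78
F (MIN): min(61, 46, 44) = 44
G (MIN): min(8, 32, 76) = 8
E (MAX): max(44, 8, 14) = 44
I (MIN): min(68, 68, 52) = 52
J (MIN): min(75, 46, 26) = 26
K (MIN): min(38, 56, 55) = 38
H (MAX): max(52, 26, 38) = 52
Root (MIN): min(36.78, 44, 52) = 36.78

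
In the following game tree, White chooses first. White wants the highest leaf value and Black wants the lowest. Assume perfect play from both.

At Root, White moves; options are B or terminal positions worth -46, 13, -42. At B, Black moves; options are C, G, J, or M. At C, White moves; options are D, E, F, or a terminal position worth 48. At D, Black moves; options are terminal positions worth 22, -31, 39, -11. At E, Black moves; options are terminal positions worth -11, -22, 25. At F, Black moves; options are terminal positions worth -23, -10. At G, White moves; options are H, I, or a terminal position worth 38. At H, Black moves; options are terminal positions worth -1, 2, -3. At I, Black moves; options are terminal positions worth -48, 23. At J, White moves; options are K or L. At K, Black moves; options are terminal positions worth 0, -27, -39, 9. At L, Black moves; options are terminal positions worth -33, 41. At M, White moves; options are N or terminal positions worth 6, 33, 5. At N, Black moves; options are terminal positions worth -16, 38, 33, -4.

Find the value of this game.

D (Black): min(22, -31, 39, -11) = -31
E (Black): min(-11, -22, 25) = -22
F (Black): min(-23, -10) = -23
C (White): max(-31, -22, -23, 48) = 48
H (Black): min(-1, 2, -3) = -3
I (Black): min(-48, 23) = -48
G (White): max(-3, -48, 38) = 38
K (Black): min(0, -27, -39, 9) = -39
L (Black): min(-33, 41) = -33
J (White): max(-39, -33) = -33
N (Black): min(-16, 38, 33, -4) = -16
M (White): max(-16, 6, 33, 5) = 33
B (Black): min(48, 38, -33, 33) = -33
Root (White): max(-33, -46, 13, -42) = 13

13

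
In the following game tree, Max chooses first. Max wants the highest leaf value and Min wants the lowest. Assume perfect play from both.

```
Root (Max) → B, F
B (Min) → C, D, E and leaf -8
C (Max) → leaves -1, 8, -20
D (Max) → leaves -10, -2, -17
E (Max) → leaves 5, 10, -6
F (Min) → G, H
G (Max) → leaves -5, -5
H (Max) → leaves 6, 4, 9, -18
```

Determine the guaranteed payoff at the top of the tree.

-5

C (Max): max(-1, 8, -20) = 8
D (Max): max(-10, -2, -17) = -2
E (Max): max(5, 10, -6) = 10
B (Min): min(8, -2, 10, -8) = -8
G (Max): max(-5, -5) = -5
H (Max): max(6, 4, 9, -18) = 9
F (Min): min(-5, 9) = -5
Root (Max): max(-8, -5) = -5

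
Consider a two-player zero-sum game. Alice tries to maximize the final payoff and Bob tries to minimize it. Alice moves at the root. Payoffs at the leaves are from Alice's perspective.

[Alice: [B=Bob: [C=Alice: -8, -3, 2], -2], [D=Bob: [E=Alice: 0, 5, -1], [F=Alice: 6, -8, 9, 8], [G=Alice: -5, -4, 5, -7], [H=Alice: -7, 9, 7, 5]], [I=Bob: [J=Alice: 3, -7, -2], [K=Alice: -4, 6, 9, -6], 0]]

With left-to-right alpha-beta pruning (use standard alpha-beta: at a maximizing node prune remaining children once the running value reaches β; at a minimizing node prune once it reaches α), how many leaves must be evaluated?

C [α=-∞,β=+∞]: v=2
B [α=-∞,β=+∞]: v=-2
E [α=-2,β=+∞]: v=5
F [α=-2,β=5]: v=6 after child 1 ≥ β → β-cutoff, skip 3
G [α=-2,β=5]: v=5 after child 3 ≥ β → β-cutoff, skip 1
H [α=-2,β=5]: v=9 after child 2 ≥ β → β-cutoff, skip 2
D [α=-2,β=+∞]: v=5
J [α=5,β=+∞]: v=3
I [α=5,β=+∞]: v=3 after child 1 ≤ α → α-cutoff, skip 2
Root [α=-∞,β=+∞]: v=5
Leaves evaluated: 16 of 27.

16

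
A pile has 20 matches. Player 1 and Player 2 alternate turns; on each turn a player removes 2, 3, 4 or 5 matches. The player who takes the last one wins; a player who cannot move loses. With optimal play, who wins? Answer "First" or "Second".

First

i:   0  1  2  3  4  5  6  7  8  9 10 11 12 13 14 15 16 17 18 19 20
     L  L  W  W  W  W  W  L  L  W  W  W  W  W  L  L  W  W  W  W  W
Position 20 is W, so the first player wins.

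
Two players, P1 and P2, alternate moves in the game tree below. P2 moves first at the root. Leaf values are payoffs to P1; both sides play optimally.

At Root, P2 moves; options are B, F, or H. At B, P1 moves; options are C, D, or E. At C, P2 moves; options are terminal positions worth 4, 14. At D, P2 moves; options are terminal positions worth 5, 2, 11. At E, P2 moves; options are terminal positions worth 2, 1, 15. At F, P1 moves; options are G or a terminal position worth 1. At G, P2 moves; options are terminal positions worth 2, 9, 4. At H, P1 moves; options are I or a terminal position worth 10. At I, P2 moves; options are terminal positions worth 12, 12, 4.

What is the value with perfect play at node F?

G: min(2, 9, 4) = 2
F: max(2, 1) = 2

2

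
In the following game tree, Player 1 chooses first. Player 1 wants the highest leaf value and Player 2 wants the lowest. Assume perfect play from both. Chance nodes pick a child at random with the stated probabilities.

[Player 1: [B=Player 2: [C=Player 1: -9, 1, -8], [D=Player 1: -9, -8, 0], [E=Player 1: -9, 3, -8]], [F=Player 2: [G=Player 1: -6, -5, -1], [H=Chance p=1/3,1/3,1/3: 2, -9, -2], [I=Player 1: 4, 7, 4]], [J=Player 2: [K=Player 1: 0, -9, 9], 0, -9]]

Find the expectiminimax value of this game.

0

C (Player 1): max(-9, 1, -8) = 1
D (Player 1): max(-9, -8, 0) = 0
E (Player 1): max(-9, 3, -8) = 3
B (Player 2): min(1, 0, 3) = 0
G (Player 1): max(-6, -5, -1) = -1
H (Chance): 1/3·2 + 1/3·-9 + 1/3·-2 = -3
I (Player 1): max(4, 7, 4) = 7
F (Player 2): min(-1, -3, 7) = -3
K (Player 1): max(0, -9, 9) = 9
J (Player 2): min(9, 0, -9) = -9
Root (Player 1): max(0, -3, -9) = 0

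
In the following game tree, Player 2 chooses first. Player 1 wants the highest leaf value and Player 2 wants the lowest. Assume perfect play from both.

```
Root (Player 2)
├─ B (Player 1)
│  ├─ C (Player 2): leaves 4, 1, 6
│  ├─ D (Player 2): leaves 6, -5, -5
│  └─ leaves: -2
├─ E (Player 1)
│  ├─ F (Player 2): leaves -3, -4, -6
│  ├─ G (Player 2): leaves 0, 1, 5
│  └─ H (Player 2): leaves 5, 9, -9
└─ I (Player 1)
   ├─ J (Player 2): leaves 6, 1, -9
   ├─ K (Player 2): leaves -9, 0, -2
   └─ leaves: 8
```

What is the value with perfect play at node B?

C: min(4, 1, 6) = 1
D: min(6, -5, -5) = -5
B: max(1, -5, -2) = 1

1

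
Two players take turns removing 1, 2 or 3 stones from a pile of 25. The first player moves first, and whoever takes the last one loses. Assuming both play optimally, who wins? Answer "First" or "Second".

Second

Compute winning (W) and losing (L) positions by backward induction:
i:   0  1  2  3  4  5  6  7  8  9 10 11 12 13 14 15 16 17 18 19 20 21 22 23 24 25
     W  L  W  W  W  L  W  W  W  L  W  W  W  L  W  W  W  L  W  W  W  L  W  W  W  L
Position 25 is L, so the second player wins.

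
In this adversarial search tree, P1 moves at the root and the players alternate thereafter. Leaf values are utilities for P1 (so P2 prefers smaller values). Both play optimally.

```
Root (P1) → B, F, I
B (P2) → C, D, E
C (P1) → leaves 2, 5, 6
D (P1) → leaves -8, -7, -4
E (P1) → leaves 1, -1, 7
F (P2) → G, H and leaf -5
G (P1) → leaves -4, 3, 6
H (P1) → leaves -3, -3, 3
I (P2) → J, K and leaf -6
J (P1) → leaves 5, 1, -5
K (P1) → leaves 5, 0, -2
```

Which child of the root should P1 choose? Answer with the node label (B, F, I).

C (P1): max(2, 5, 6) = 6
D (P1): max(-8, -7, -4) = -4
E (P1): max(1, -1, 7) = 7
B (P2): min(6, -4, 7) = -4
G (P1): max(-4, 3, 6) = 6
H (P1): max(-3, -3, 3) = 3
F (P2): min(6, 3, -5) = -5
J (P1): max(5, 1, -5) = 5
K (P1): max(5, 0, -2) = 5
I (P2): min(5, 5, -6) = -6
Root (P1): max(-4, -5, -6) = -4
P1 picks the child with the highest value: B (value -4).

B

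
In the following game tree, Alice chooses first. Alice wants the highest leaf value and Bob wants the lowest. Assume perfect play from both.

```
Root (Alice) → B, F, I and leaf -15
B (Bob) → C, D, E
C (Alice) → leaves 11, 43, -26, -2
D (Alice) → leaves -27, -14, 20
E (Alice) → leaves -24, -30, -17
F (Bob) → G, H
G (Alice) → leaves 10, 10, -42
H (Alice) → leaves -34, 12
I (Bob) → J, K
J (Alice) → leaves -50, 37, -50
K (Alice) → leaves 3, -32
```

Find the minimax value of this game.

C (Alice): max(11, 43, -26, -2) = 43
D (Alice): max(-27, -14, 20) = 20
E (Alice): max(-24, -30, -17) = -17
B (Bob): min(43, 20, -17) = -17
G (Alice): max(10, 10, -42) = 10
H (Alice): max(-34, 12) = 12
F (Bob): min(10, 12) = 10
J (Alice): max(-50, 37, -50) = 37
K (Alice): max(3, -32) = 3
I (Bob): min(37, 3) = 3
Root (Alice): max(-17, 10, 3, -15) = 10

10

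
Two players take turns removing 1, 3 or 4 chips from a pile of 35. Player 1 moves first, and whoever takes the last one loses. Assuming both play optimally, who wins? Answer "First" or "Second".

First

i:   0  1  2  3  4  5  6  7  8  9 10 11 12 13 14 15 16 17 18 19 20 21 22 23 24 25 26 27 28 29 30 31 32 33 34 35
     W  L  W  L  W  W  W  W  L  W  L  W  W  W  W  L  W  L  W  W  W  W  L  W  L  W  W  W  W  L  W  L  W  W  W  W
Position 35 is W, so the first player wins.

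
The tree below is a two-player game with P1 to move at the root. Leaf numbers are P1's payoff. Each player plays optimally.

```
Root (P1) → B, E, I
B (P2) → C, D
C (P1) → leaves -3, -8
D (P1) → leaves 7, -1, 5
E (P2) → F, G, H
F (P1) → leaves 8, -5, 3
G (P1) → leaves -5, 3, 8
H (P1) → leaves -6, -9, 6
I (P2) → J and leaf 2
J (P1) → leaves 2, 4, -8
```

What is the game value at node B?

C: max(-3, -8) = -3
D: max(7, -1, 5) = 7
B: min(-3, 7) = -3

-3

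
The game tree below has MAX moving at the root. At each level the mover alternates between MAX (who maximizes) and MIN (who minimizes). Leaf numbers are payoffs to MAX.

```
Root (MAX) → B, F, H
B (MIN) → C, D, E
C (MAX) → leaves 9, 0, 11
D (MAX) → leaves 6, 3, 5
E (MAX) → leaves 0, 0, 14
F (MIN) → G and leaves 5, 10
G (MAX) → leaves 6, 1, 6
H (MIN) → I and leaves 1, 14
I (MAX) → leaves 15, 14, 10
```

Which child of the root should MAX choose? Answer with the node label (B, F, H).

C (MAX): max(9, 0, 11) = 11
D (MAX): max(6, 3, 5) = 6
E (MAX): max(0, 0, 14) = 14
B (MIN): min(11, 6, 14) = 6
G (MAX): max(6, 1, 6) = 6
F (MIN): min(6, 5, 10) = 5
I (MAX): max(15, 14, 10) = 15
H (MIN): min(15, 1, 14) = 1
Root (MAX): max(6, 5, 1) = 6
MAX picks the child with the highest value: B (value 6).

B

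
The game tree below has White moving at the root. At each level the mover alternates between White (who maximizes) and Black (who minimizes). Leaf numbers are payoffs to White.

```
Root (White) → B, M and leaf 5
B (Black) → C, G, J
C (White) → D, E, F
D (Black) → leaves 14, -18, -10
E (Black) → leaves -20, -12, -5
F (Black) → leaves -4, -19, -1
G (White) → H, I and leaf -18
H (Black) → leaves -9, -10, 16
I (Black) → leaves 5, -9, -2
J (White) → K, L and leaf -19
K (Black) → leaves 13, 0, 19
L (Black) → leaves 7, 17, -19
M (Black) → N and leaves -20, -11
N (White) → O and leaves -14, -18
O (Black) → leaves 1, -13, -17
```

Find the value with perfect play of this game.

5

D (Black): min(14, -18, -10) = -18
E (Black): min(-20, -12, -5) = -20
F (Black): min(-4, -19, -1) = -19
C (White): max(-18, -20, -19) = -18
H (Black): min(-9, -10, 16) = -10
I (Black): min(5, -9, -2) = -9
G (White): max(-10, -9, -18) = -9
K (Black): min(13, 0, 19) = 0
L (Black): min(7, 17, -19) = -19
J (White): max(0, -19, -19) = 0
B (Black): min(-18, -9, 0) = -18
O (Black): min(1, -13, -17) = -17
N (White): max(-17, -14, -18) = -14
M (Black): min(-14, -20, -11) = -20
Root (White): max(-18, -20, 5) = 5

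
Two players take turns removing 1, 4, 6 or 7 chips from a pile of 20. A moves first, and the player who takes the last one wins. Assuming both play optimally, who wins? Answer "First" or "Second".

First

Positions where the player to move wins (W) vs loses (L):
i:   0  1  2  3  4  5  6  7  8  9 10 11 12 13 14 15 16 17 18 19 20
     L  W  L  W  W  L  W  W  W  W  L  W  W  L  W  L  W  W  L  W  W
Position 20 is W, so the first player wins.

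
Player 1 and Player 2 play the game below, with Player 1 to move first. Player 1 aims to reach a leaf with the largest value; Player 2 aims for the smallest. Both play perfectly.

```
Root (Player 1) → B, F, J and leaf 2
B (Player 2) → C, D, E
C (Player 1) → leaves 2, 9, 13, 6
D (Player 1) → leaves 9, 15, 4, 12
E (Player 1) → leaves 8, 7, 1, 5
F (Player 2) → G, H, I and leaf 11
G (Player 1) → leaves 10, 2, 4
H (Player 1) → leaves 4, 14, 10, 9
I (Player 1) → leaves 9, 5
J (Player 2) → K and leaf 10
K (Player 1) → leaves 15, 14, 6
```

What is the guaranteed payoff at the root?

C (Player 1): max(2, 9, 13, 6) = 13
D (Player 1): max(9, 15, 4, 12) = 15
E (Player 1): max(8, 7, 1, 5) = 8
B (Player 2): min(13, 15, 8) = 8
G (Player 1): max(10, 2, 4) = 10
H (Player 1): max(4, 14, 10, 9) = 14
I (Player 1): max(9, 5) = 9
F (Player 2): min(10, 14, 9, 11) = 9
K (Player 1): max(15, 14, 6) = 15
J (Player 2): min(15, 10) = 10
Root (Player 1): max(8, 9, 10, 2) = 10

10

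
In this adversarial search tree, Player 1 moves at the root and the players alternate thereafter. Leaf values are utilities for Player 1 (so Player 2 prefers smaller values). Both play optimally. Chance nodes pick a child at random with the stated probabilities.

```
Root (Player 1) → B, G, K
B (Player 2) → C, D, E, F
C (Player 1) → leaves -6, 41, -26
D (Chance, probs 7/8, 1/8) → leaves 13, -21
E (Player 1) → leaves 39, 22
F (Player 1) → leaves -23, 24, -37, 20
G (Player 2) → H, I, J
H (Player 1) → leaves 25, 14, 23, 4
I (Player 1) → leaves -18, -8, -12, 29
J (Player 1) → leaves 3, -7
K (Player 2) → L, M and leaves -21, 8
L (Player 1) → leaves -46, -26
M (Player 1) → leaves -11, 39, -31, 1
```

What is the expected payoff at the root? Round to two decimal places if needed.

C (Player 1): max(-6, 41, -26) = 41
D (Chance): 7/8·13 + 1/8·-21 = 8.75
E (Player 1): max(39, 22) = 39
F (Player 1): max(-23, 24, -37, 20) = 24
B (Player 2): min(41, 8.75, 39, 24) = 8.75
H (Player 1): max(25, 14, 23, 4) = 25
I (Player 1): max(-18, -8, -12, 29) = 29
J (Player 1): max(3, -7) = 3
G (Player 2): min(25, 29, 3) = 3
L (Player 1): max(-46, -26) = -26
M (Player 1): max(-11, 39, -31, 1) = 39
K (Player 2): min(-26, 39, -21, 8) = -26
Root (Player 1): max(8.75, 3, -26) = 8.75

8.75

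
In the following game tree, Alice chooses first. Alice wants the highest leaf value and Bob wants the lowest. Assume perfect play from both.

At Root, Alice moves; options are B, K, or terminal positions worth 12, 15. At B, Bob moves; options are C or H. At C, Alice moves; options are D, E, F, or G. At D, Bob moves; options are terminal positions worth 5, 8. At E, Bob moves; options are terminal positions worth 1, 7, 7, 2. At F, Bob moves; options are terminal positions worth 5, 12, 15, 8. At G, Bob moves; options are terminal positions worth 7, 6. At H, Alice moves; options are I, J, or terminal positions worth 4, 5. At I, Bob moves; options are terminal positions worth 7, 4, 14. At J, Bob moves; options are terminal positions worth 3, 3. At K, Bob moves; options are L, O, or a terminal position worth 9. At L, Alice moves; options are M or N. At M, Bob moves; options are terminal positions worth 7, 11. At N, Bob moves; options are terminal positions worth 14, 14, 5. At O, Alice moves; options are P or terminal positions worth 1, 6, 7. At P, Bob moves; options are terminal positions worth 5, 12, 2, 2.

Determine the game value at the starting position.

D (Bob): min(5, 8) = 5
E (Bob): min(1, 7, 7, 2) = 1
F (Bob): min(5, 12, 15, 8) = 5
G (Bob): min(7, 6) = 6
C (Alice): max(5, 1, 5, 6) = 6
I (Bob): min(7, 4, 14) = 4
J (Bob): min(3, 3) = 3
H (Alice): max(4, 3, 4, 5) = 5
B (Bob): min(6, 5) = 5
M (Bob): min(7, 11) = 7
N (Bob): min(14, 14, 5) = 5
L (Alice): max(7, 5) = 7
P (Bob): min(5, 12, 2, 2) = 2
O (Alice): max(2, 1, 6, 7) = 7
K (Bob): min(7, 7, 9) = 7
Root (Alice): max(5, 7, 12, 15) = 15

15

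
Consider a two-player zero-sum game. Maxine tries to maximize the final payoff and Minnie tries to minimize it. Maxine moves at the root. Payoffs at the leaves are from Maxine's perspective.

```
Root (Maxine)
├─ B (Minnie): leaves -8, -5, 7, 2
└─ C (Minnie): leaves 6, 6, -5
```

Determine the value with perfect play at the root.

B (Minnie): min(-8, -5, 7, 2) = -8
C (Minnie): min(6, 6, -5) = -5
Root (Maxine): max(-8, -5) = -5

-5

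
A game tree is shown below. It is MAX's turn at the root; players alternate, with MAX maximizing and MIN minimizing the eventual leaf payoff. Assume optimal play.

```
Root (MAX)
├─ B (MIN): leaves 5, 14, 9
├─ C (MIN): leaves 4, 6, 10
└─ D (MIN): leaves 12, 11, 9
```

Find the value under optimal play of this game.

9

B (MIN): min(5, 14, 9) = 5
C (MIN): min(4, 6, 10) = 4
D (MIN): min(12, 11, 9) = 9
Root (MAX): max(5, 4, 9) = 9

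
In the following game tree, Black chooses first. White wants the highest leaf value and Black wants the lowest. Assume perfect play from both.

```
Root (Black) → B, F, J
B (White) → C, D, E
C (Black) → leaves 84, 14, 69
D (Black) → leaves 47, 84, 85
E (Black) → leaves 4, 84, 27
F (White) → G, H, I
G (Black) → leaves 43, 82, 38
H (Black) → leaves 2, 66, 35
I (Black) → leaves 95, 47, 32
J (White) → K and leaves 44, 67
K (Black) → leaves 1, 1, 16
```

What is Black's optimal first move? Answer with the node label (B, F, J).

F

C (Black): min(84, 14, 69) = 14
D (Black): min(47, 84, 85) = 47
E (Black): min(4, 84, 27) = 4
B (White): max(14, 47, 4) = 47
G (Black): min(43, 82, 38) = 38
H (Black): min(2, 66, 35) = 2
I (Black): min(95, 47, 32) = 32
F (White): max(38, 2, 32) = 38
K (Black): min(1, 1, 16) = 1
J (White): max(1, 44, 67) = 67
Root (Black): min(47, 38, 67) = 38
Black picks the child with the lowest value: F (value 38).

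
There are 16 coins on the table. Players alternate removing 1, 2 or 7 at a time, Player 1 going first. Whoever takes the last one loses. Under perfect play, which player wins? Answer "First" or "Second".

Mark each pile size as W (mover wins) or L (mover loses):
i:   0  1  2  3  4  5  6  7  8  9 10 11 12 13 14 15 16
     W  L  W  W  L  W  W  L  W  W  L  W  W  L  W  W  L
Position 16 is L, so the second player wins.

Second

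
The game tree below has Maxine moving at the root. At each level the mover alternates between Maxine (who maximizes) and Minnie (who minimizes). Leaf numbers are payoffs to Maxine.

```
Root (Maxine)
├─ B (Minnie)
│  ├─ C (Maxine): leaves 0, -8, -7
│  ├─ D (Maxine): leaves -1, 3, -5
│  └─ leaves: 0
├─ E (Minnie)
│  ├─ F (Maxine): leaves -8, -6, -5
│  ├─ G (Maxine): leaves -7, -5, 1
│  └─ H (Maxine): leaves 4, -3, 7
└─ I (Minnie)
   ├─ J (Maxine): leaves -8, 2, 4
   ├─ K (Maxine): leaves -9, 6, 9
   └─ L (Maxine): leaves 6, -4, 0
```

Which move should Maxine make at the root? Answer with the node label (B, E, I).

I

C (Maxine): max(0, -8, -7) = 0
D (Maxine): max(-1, 3, -5) = 3
B (Minnie): min(0, 3, 0) = 0
F (Maxine): max(-8, -6, -5) = -5
G (Maxine): max(-7, -5, 1) = 1
H (Maxine): max(4, -3, 7) = 7
E (Minnie): min(-5, 1, 7) = -5
J (Maxine): max(-8, 2, 4) = 4
K (Maxine): max(-9, 6, 9) = 9
L (Maxine): max(6, -4, 0) = 6
I (Minnie): min(4, 9, 6) = 4
Root (Maxine): max(0, -5, 4) = 4
Maxine picks the child with the highest value: I (value 4).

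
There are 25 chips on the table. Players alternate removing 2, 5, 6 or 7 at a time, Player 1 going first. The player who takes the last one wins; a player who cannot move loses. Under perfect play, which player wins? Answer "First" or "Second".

Second

Mark each pile size as W (mover wins) or L (mover loses):
i:   0  1  2  3  4  5  6  7  8  9 10 11 12 13 14 15 16 17 18 19 20 21 22 23 24 25
     L  L  W  W  L  W  W  W  W  W  W  W  L  L  W  W  L  W  W  W  W  W  W  W  L  L
Position 25 is L, so the second player wins.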